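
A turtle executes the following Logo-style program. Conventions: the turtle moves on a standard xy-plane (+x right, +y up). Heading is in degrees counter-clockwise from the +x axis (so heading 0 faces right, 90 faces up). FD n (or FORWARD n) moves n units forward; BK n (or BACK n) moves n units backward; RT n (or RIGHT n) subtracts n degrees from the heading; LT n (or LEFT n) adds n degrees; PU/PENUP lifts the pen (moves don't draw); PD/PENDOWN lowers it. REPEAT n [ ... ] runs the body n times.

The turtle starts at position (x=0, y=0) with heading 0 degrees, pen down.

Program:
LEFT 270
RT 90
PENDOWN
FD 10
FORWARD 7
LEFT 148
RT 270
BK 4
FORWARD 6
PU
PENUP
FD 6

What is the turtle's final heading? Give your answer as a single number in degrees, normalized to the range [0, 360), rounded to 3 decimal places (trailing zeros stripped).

Executing turtle program step by step:
Start: pos=(0,0), heading=0, pen down
LT 270: heading 0 -> 270
RT 90: heading 270 -> 180
PD: pen down
FD 10: (0,0) -> (-10,0) [heading=180, draw]
FD 7: (-10,0) -> (-17,0) [heading=180, draw]
LT 148: heading 180 -> 328
RT 270: heading 328 -> 58
BK 4: (-17,0) -> (-19.12,-3.392) [heading=58, draw]
FD 6: (-19.12,-3.392) -> (-15.94,1.696) [heading=58, draw]
PU: pen up
PU: pen up
FD 6: (-15.94,1.696) -> (-12.761,6.784) [heading=58, move]
Final: pos=(-12.761,6.784), heading=58, 4 segment(s) drawn

Answer: 58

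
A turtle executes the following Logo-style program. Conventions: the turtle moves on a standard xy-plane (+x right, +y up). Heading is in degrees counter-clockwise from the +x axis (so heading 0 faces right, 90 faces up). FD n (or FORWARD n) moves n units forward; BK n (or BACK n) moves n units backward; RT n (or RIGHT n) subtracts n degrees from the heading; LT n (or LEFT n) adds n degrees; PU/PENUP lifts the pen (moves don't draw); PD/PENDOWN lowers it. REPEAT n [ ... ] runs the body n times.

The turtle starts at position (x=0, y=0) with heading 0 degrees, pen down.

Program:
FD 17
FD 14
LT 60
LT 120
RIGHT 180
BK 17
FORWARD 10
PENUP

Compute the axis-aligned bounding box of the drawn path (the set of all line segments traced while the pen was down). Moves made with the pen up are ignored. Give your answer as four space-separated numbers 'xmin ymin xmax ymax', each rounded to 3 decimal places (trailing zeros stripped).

Executing turtle program step by step:
Start: pos=(0,0), heading=0, pen down
FD 17: (0,0) -> (17,0) [heading=0, draw]
FD 14: (17,0) -> (31,0) [heading=0, draw]
LT 60: heading 0 -> 60
LT 120: heading 60 -> 180
RT 180: heading 180 -> 0
BK 17: (31,0) -> (14,0) [heading=0, draw]
FD 10: (14,0) -> (24,0) [heading=0, draw]
PU: pen up
Final: pos=(24,0), heading=0, 4 segment(s) drawn

Segment endpoints: x in {0, 14, 17, 24, 31}, y in {0}
xmin=0, ymin=0, xmax=31, ymax=0

Answer: 0 0 31 0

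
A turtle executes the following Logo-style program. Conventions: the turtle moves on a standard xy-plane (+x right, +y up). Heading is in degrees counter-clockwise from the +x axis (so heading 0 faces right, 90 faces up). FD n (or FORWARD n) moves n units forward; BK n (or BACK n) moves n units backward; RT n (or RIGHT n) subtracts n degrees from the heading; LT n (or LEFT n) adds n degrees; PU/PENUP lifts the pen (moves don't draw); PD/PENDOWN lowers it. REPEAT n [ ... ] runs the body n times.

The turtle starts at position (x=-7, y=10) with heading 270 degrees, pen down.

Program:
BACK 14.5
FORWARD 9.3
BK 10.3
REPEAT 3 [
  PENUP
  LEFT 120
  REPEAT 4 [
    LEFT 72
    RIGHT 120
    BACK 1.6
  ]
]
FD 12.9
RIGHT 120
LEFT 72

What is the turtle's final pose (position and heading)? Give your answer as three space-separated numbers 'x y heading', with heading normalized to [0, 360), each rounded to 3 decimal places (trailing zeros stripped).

Executing turtle program step by step:
Start: pos=(-7,10), heading=270, pen down
BK 14.5: (-7,10) -> (-7,24.5) [heading=270, draw]
FD 9.3: (-7,24.5) -> (-7,15.2) [heading=270, draw]
BK 10.3: (-7,15.2) -> (-7,25.5) [heading=270, draw]
REPEAT 3 [
  -- iteration 1/3 --
  PU: pen up
  LT 120: heading 270 -> 30
  REPEAT 4 [
    -- iteration 1/4 --
    LT 72: heading 30 -> 102
    RT 120: heading 102 -> 342
    BK 1.6: (-7,25.5) -> (-8.522,25.994) [heading=342, move]
    -- iteration 2/4 --
    LT 72: heading 342 -> 54
    RT 120: heading 54 -> 294
    BK 1.6: (-8.522,25.994) -> (-9.172,27.456) [heading=294, move]
    -- iteration 3/4 --
    LT 72: heading 294 -> 6
    RT 120: heading 6 -> 246
    BK 1.6: (-9.172,27.456) -> (-8.522,28.918) [heading=246, move]
    -- iteration 4/4 --
    LT 72: heading 246 -> 318
    RT 120: heading 318 -> 198
    BK 1.6: (-8.522,28.918) -> (-7,29.412) [heading=198, move]
  ]
  -- iteration 2/3 --
  PU: pen up
  LT 120: heading 198 -> 318
  REPEAT 4 [
    -- iteration 1/4 --
    LT 72: heading 318 -> 30
    RT 120: heading 30 -> 270
    BK 1.6: (-7,29.412) -> (-7,31.012) [heading=270, move]
    -- iteration 2/4 --
    LT 72: heading 270 -> 342
    RT 120: heading 342 -> 222
    BK 1.6: (-7,31.012) -> (-5.811,32.083) [heading=222, move]
    -- iteration 3/4 --
    LT 72: heading 222 -> 294
    RT 120: heading 294 -> 174
    BK 1.6: (-5.811,32.083) -> (-4.22,31.916) [heading=174, move]
    -- iteration 4/4 --
    LT 72: heading 174 -> 246
    RT 120: heading 246 -> 126
    BK 1.6: (-4.22,31.916) -> (-3.279,30.621) [heading=126, move]
  ]
  -- iteration 3/3 --
  PU: pen up
  LT 120: heading 126 -> 246
  REPEAT 4 [
    -- iteration 1/4 --
    LT 72: heading 246 -> 318
    RT 120: heading 318 -> 198
    BK 1.6: (-3.279,30.621) -> (-1.758,31.116) [heading=198, move]
    -- iteration 2/4 --
    LT 72: heading 198 -> 270
    RT 120: heading 270 -> 150
    BK 1.6: (-1.758,31.116) -> (-0.372,30.316) [heading=150, move]
    -- iteration 3/4 --
    LT 72: heading 150 -> 222
    RT 120: heading 222 -> 102
    BK 1.6: (-0.372,30.316) -> (-0.039,28.751) [heading=102, move]
    -- iteration 4/4 --
    LT 72: heading 102 -> 174
    RT 120: heading 174 -> 54
    BK 1.6: (-0.039,28.751) -> (-0.98,27.456) [heading=54, move]
  ]
]
FD 12.9: (-0.98,27.456) -> (6.603,37.892) [heading=54, move]
RT 120: heading 54 -> 294
LT 72: heading 294 -> 6
Final: pos=(6.603,37.892), heading=6, 3 segment(s) drawn

Answer: 6.603 37.892 6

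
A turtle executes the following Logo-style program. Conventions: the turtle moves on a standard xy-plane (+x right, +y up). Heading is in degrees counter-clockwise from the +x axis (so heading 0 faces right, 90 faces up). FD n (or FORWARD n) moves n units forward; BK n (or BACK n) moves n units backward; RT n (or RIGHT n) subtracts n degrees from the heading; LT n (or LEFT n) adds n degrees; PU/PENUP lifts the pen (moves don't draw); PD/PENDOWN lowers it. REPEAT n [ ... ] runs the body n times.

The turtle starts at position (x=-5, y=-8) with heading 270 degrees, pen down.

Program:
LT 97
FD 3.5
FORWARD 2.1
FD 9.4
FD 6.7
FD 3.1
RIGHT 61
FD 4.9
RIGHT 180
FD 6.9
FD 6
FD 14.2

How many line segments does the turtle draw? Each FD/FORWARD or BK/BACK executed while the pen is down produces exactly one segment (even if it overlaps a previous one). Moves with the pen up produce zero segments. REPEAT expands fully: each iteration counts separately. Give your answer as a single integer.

Executing turtle program step by step:
Start: pos=(-5,-8), heading=270, pen down
LT 97: heading 270 -> 7
FD 3.5: (-5,-8) -> (-1.526,-7.573) [heading=7, draw]
FD 2.1: (-1.526,-7.573) -> (0.558,-7.318) [heading=7, draw]
FD 9.4: (0.558,-7.318) -> (9.888,-6.172) [heading=7, draw]
FD 6.7: (9.888,-6.172) -> (16.538,-5.355) [heading=7, draw]
FD 3.1: (16.538,-5.355) -> (19.615,-4.978) [heading=7, draw]
RT 61: heading 7 -> 306
FD 4.9: (19.615,-4.978) -> (22.495,-8.942) [heading=306, draw]
RT 180: heading 306 -> 126
FD 6.9: (22.495,-8.942) -> (18.44,-3.36) [heading=126, draw]
FD 6: (18.44,-3.36) -> (14.913,1.494) [heading=126, draw]
FD 14.2: (14.913,1.494) -> (6.566,12.983) [heading=126, draw]
Final: pos=(6.566,12.983), heading=126, 9 segment(s) drawn
Segments drawn: 9

Answer: 9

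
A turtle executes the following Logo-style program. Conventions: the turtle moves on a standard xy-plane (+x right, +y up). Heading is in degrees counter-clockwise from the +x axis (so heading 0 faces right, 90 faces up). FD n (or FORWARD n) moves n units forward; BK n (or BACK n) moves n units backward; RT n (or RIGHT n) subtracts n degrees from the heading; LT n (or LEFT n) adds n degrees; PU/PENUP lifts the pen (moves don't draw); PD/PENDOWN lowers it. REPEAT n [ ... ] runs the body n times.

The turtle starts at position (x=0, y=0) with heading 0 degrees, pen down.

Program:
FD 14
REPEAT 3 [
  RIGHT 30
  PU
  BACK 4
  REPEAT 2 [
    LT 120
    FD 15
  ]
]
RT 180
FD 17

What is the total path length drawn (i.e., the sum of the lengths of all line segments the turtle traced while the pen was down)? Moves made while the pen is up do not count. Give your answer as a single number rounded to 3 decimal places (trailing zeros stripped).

Executing turtle program step by step:
Start: pos=(0,0), heading=0, pen down
FD 14: (0,0) -> (14,0) [heading=0, draw]
REPEAT 3 [
  -- iteration 1/3 --
  RT 30: heading 0 -> 330
  PU: pen up
  BK 4: (14,0) -> (10.536,2) [heading=330, move]
  REPEAT 2 [
    -- iteration 1/2 --
    LT 120: heading 330 -> 90
    FD 15: (10.536,2) -> (10.536,17) [heading=90, move]
    -- iteration 2/2 --
    LT 120: heading 90 -> 210
    FD 15: (10.536,17) -> (-2.454,9.5) [heading=210, move]
  ]
  -- iteration 2/3 --
  RT 30: heading 210 -> 180
  PU: pen up
  BK 4: (-2.454,9.5) -> (1.546,9.5) [heading=180, move]
  REPEAT 2 [
    -- iteration 1/2 --
    LT 120: heading 180 -> 300
    FD 15: (1.546,9.5) -> (9.046,-3.49) [heading=300, move]
    -- iteration 2/2 --
    LT 120: heading 300 -> 60
    FD 15: (9.046,-3.49) -> (16.546,9.5) [heading=60, move]
  ]
  -- iteration 3/3 --
  RT 30: heading 60 -> 30
  PU: pen up
  BK 4: (16.546,9.5) -> (13.081,7.5) [heading=30, move]
  REPEAT 2 [
    -- iteration 1/2 --
    LT 120: heading 30 -> 150
    FD 15: (13.081,7.5) -> (0.091,15) [heading=150, move]
    -- iteration 2/2 --
    LT 120: heading 150 -> 270
    FD 15: (0.091,15) -> (0.091,0) [heading=270, move]
  ]
]
RT 180: heading 270 -> 90
FD 17: (0.091,0) -> (0.091,17) [heading=90, move]
Final: pos=(0.091,17), heading=90, 1 segment(s) drawn

Segment lengths:
  seg 1: (0,0) -> (14,0), length = 14
Total = 14

Answer: 14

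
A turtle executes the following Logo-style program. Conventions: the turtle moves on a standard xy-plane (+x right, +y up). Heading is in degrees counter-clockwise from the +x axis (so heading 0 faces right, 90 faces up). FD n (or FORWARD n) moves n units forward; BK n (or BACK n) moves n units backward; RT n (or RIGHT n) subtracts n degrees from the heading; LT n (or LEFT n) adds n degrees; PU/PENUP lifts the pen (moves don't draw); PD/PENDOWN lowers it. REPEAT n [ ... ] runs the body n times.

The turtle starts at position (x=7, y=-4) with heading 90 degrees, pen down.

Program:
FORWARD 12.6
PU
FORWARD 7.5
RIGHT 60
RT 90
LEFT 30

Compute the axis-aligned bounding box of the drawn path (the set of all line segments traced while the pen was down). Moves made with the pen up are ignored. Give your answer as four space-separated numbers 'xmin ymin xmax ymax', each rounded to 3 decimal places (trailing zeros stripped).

Answer: 7 -4 7 8.6

Derivation:
Executing turtle program step by step:
Start: pos=(7,-4), heading=90, pen down
FD 12.6: (7,-4) -> (7,8.6) [heading=90, draw]
PU: pen up
FD 7.5: (7,8.6) -> (7,16.1) [heading=90, move]
RT 60: heading 90 -> 30
RT 90: heading 30 -> 300
LT 30: heading 300 -> 330
Final: pos=(7,16.1), heading=330, 1 segment(s) drawn

Segment endpoints: x in {7, 7}, y in {-4, 8.6}
xmin=7, ymin=-4, xmax=7, ymax=8.6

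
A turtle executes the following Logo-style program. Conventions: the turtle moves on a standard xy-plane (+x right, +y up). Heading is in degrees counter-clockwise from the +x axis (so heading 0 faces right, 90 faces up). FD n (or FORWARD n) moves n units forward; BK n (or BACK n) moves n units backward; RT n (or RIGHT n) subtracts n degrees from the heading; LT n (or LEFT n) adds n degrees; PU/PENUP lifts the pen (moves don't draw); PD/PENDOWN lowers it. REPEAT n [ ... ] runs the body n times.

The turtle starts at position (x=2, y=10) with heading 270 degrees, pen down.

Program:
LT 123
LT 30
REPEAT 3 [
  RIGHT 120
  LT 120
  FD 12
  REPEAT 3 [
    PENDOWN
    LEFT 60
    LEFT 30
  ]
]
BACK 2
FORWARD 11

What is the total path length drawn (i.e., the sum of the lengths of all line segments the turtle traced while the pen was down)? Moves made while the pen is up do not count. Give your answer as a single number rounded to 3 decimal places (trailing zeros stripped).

Answer: 49

Derivation:
Executing turtle program step by step:
Start: pos=(2,10), heading=270, pen down
LT 123: heading 270 -> 33
LT 30: heading 33 -> 63
REPEAT 3 [
  -- iteration 1/3 --
  RT 120: heading 63 -> 303
  LT 120: heading 303 -> 63
  FD 12: (2,10) -> (7.448,20.692) [heading=63, draw]
  REPEAT 3 [
    -- iteration 1/3 --
    PD: pen down
    LT 60: heading 63 -> 123
    LT 30: heading 123 -> 153
    -- iteration 2/3 --
    PD: pen down
    LT 60: heading 153 -> 213
    LT 30: heading 213 -> 243
    -- iteration 3/3 --
    PD: pen down
    LT 60: heading 243 -> 303
    LT 30: heading 303 -> 333
  ]
  -- iteration 2/3 --
  RT 120: heading 333 -> 213
  LT 120: heading 213 -> 333
  FD 12: (7.448,20.692) -> (18.14,15.244) [heading=333, draw]
  REPEAT 3 [
    -- iteration 1/3 --
    PD: pen down
    LT 60: heading 333 -> 33
    LT 30: heading 33 -> 63
    -- iteration 2/3 --
    PD: pen down
    LT 60: heading 63 -> 123
    LT 30: heading 123 -> 153
    -- iteration 3/3 --
    PD: pen down
    LT 60: heading 153 -> 213
    LT 30: heading 213 -> 243
  ]
  -- iteration 3/3 --
  RT 120: heading 243 -> 123
  LT 120: heading 123 -> 243
  FD 12: (18.14,15.244) -> (12.692,4.552) [heading=243, draw]
  REPEAT 3 [
    -- iteration 1/3 --
    PD: pen down
    LT 60: heading 243 -> 303
    LT 30: heading 303 -> 333
    -- iteration 2/3 --
    PD: pen down
    LT 60: heading 333 -> 33
    LT 30: heading 33 -> 63
    -- iteration 3/3 --
    PD: pen down
    LT 60: heading 63 -> 123
    LT 30: heading 123 -> 153
  ]
]
BK 2: (12.692,4.552) -> (14.474,3.644) [heading=153, draw]
FD 11: (14.474,3.644) -> (4.673,8.638) [heading=153, draw]
Final: pos=(4.673,8.638), heading=153, 5 segment(s) drawn

Segment lengths:
  seg 1: (2,10) -> (7.448,20.692), length = 12
  seg 2: (7.448,20.692) -> (18.14,15.244), length = 12
  seg 3: (18.14,15.244) -> (12.692,4.552), length = 12
  seg 4: (12.692,4.552) -> (14.474,3.644), length = 2
  seg 5: (14.474,3.644) -> (4.673,8.638), length = 11
Total = 49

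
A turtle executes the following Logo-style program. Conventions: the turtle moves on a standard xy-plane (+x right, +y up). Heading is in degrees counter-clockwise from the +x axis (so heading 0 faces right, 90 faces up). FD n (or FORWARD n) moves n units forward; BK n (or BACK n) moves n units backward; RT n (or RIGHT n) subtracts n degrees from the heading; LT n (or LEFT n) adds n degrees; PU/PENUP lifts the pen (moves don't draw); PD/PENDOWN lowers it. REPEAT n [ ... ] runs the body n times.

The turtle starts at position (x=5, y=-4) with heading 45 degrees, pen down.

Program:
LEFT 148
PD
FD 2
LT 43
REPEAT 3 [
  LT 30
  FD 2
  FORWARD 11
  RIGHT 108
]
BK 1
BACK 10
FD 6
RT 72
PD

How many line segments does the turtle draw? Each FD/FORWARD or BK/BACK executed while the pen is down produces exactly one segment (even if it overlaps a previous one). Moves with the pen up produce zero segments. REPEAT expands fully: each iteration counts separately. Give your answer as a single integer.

Executing turtle program step by step:
Start: pos=(5,-4), heading=45, pen down
LT 148: heading 45 -> 193
PD: pen down
FD 2: (5,-4) -> (3.051,-4.45) [heading=193, draw]
LT 43: heading 193 -> 236
REPEAT 3 [
  -- iteration 1/3 --
  LT 30: heading 236 -> 266
  FD 2: (3.051,-4.45) -> (2.912,-6.445) [heading=266, draw]
  FD 11: (2.912,-6.445) -> (2.144,-17.418) [heading=266, draw]
  RT 108: heading 266 -> 158
  -- iteration 2/3 --
  LT 30: heading 158 -> 188
  FD 2: (2.144,-17.418) -> (0.164,-17.697) [heading=188, draw]
  FD 11: (0.164,-17.697) -> (-10.729,-19.227) [heading=188, draw]
  RT 108: heading 188 -> 80
  -- iteration 3/3 --
  LT 30: heading 80 -> 110
  FD 2: (-10.729,-19.227) -> (-11.413,-17.348) [heading=110, draw]
  FD 11: (-11.413,-17.348) -> (-15.175,-7.011) [heading=110, draw]
  RT 108: heading 110 -> 2
]
BK 1: (-15.175,-7.011) -> (-16.175,-7.046) [heading=2, draw]
BK 10: (-16.175,-7.046) -> (-26.169,-7.395) [heading=2, draw]
FD 6: (-26.169,-7.395) -> (-20.172,-7.186) [heading=2, draw]
RT 72: heading 2 -> 290
PD: pen down
Final: pos=(-20.172,-7.186), heading=290, 10 segment(s) drawn
Segments drawn: 10

Answer: 10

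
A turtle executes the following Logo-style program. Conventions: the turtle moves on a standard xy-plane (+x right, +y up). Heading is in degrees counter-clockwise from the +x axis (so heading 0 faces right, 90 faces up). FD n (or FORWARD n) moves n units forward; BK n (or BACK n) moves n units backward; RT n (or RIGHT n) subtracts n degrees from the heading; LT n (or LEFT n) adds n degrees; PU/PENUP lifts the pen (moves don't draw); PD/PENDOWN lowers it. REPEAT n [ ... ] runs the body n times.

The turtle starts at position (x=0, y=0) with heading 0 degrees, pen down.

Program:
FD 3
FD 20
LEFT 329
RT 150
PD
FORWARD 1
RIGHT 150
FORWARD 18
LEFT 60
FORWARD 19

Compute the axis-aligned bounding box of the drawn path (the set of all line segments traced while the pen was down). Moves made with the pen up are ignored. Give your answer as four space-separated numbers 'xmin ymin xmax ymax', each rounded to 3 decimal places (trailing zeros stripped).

Answer: 0 0 38.075 27.741

Derivation:
Executing turtle program step by step:
Start: pos=(0,0), heading=0, pen down
FD 3: (0,0) -> (3,0) [heading=0, draw]
FD 20: (3,0) -> (23,0) [heading=0, draw]
LT 329: heading 0 -> 329
RT 150: heading 329 -> 179
PD: pen down
FD 1: (23,0) -> (22,0.017) [heading=179, draw]
RT 150: heading 179 -> 29
FD 18: (22,0.017) -> (37.743,8.744) [heading=29, draw]
LT 60: heading 29 -> 89
FD 19: (37.743,8.744) -> (38.075,27.741) [heading=89, draw]
Final: pos=(38.075,27.741), heading=89, 5 segment(s) drawn

Segment endpoints: x in {0, 3, 22, 23, 37.743, 38.075}, y in {0, 0.017, 8.744, 27.741}
xmin=0, ymin=0, xmax=38.075, ymax=27.741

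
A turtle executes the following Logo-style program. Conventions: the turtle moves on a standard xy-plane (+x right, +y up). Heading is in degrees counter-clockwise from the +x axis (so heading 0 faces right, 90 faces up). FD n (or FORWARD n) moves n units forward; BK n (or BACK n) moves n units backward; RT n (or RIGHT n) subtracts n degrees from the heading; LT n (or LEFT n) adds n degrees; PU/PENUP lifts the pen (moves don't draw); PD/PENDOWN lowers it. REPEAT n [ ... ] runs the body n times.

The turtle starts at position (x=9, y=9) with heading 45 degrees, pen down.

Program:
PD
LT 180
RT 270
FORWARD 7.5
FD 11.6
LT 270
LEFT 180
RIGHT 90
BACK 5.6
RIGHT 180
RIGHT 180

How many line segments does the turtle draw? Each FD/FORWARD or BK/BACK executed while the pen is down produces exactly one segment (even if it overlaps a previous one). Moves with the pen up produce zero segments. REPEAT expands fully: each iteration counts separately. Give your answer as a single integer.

Executing turtle program step by step:
Start: pos=(9,9), heading=45, pen down
PD: pen down
LT 180: heading 45 -> 225
RT 270: heading 225 -> 315
FD 7.5: (9,9) -> (14.303,3.697) [heading=315, draw]
FD 11.6: (14.303,3.697) -> (22.506,-4.506) [heading=315, draw]
LT 270: heading 315 -> 225
LT 180: heading 225 -> 45
RT 90: heading 45 -> 315
BK 5.6: (22.506,-4.506) -> (18.546,-0.546) [heading=315, draw]
RT 180: heading 315 -> 135
RT 180: heading 135 -> 315
Final: pos=(18.546,-0.546), heading=315, 3 segment(s) drawn
Segments drawn: 3

Answer: 3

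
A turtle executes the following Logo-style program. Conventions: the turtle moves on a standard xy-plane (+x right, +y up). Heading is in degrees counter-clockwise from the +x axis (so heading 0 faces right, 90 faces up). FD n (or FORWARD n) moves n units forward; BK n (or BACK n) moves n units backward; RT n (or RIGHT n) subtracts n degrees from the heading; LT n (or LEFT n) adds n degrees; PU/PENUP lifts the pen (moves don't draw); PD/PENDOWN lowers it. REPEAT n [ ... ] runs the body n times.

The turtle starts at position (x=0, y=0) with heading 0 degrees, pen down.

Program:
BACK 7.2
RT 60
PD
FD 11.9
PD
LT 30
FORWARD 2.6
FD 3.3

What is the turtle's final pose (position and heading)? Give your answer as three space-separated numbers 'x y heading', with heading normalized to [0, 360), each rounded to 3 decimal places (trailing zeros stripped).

Answer: 3.86 -13.256 330

Derivation:
Executing turtle program step by step:
Start: pos=(0,0), heading=0, pen down
BK 7.2: (0,0) -> (-7.2,0) [heading=0, draw]
RT 60: heading 0 -> 300
PD: pen down
FD 11.9: (-7.2,0) -> (-1.25,-10.306) [heading=300, draw]
PD: pen down
LT 30: heading 300 -> 330
FD 2.6: (-1.25,-10.306) -> (1.002,-11.606) [heading=330, draw]
FD 3.3: (1.002,-11.606) -> (3.86,-13.256) [heading=330, draw]
Final: pos=(3.86,-13.256), heading=330, 4 segment(s) drawn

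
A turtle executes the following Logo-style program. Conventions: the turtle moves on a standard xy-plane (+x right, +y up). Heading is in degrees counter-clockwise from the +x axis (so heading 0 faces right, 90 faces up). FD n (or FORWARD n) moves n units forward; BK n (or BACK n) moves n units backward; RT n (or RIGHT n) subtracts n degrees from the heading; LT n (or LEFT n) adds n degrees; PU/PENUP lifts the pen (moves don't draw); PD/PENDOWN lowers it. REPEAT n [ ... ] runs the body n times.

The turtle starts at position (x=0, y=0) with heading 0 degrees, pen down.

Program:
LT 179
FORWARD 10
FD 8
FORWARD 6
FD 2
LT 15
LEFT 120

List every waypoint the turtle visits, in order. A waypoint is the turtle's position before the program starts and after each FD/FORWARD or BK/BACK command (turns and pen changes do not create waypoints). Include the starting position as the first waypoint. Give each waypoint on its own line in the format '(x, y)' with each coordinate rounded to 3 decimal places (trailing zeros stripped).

Executing turtle program step by step:
Start: pos=(0,0), heading=0, pen down
LT 179: heading 0 -> 179
FD 10: (0,0) -> (-9.998,0.175) [heading=179, draw]
FD 8: (-9.998,0.175) -> (-17.997,0.314) [heading=179, draw]
FD 6: (-17.997,0.314) -> (-23.996,0.419) [heading=179, draw]
FD 2: (-23.996,0.419) -> (-25.996,0.454) [heading=179, draw]
LT 15: heading 179 -> 194
LT 120: heading 194 -> 314
Final: pos=(-25.996,0.454), heading=314, 4 segment(s) drawn
Waypoints (5 total):
(0, 0)
(-9.998, 0.175)
(-17.997, 0.314)
(-23.996, 0.419)
(-25.996, 0.454)

Answer: (0, 0)
(-9.998, 0.175)
(-17.997, 0.314)
(-23.996, 0.419)
(-25.996, 0.454)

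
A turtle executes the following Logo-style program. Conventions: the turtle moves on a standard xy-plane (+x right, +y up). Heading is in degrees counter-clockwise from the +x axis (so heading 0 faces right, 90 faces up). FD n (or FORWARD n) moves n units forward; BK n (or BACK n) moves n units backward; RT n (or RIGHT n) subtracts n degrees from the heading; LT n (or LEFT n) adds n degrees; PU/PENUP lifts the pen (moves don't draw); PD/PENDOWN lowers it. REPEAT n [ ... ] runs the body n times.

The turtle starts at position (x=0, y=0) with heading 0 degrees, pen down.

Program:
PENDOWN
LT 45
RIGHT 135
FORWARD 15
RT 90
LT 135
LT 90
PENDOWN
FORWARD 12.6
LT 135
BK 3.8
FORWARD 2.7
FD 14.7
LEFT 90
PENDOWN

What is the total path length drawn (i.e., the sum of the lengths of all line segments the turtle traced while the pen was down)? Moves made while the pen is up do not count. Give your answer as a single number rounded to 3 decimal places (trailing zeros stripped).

Answer: 48.8

Derivation:
Executing turtle program step by step:
Start: pos=(0,0), heading=0, pen down
PD: pen down
LT 45: heading 0 -> 45
RT 135: heading 45 -> 270
FD 15: (0,0) -> (0,-15) [heading=270, draw]
RT 90: heading 270 -> 180
LT 135: heading 180 -> 315
LT 90: heading 315 -> 45
PD: pen down
FD 12.6: (0,-15) -> (8.91,-6.09) [heading=45, draw]
LT 135: heading 45 -> 180
BK 3.8: (8.91,-6.09) -> (12.71,-6.09) [heading=180, draw]
FD 2.7: (12.71,-6.09) -> (10.01,-6.09) [heading=180, draw]
FD 14.7: (10.01,-6.09) -> (-4.69,-6.09) [heading=180, draw]
LT 90: heading 180 -> 270
PD: pen down
Final: pos=(-4.69,-6.09), heading=270, 5 segment(s) drawn

Segment lengths:
  seg 1: (0,0) -> (0,-15), length = 15
  seg 2: (0,-15) -> (8.91,-6.09), length = 12.6
  seg 3: (8.91,-6.09) -> (12.71,-6.09), length = 3.8
  seg 4: (12.71,-6.09) -> (10.01,-6.09), length = 2.7
  seg 5: (10.01,-6.09) -> (-4.69,-6.09), length = 14.7
Total = 48.8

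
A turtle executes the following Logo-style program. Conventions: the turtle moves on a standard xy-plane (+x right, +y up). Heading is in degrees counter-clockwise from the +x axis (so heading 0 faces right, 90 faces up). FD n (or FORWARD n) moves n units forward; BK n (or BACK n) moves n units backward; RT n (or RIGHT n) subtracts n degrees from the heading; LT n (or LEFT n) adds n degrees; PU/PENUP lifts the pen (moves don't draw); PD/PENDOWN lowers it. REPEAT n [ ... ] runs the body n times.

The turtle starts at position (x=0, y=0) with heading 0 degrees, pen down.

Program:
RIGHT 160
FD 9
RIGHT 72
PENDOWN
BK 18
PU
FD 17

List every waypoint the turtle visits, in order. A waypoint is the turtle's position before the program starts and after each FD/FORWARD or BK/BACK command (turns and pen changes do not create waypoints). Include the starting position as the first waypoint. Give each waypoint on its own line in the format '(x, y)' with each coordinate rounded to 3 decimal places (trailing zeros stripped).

Answer: (0, 0)
(-8.457, -3.078)
(2.625, -17.262)
(-7.842, -3.866)

Derivation:
Executing turtle program step by step:
Start: pos=(0,0), heading=0, pen down
RT 160: heading 0 -> 200
FD 9: (0,0) -> (-8.457,-3.078) [heading=200, draw]
RT 72: heading 200 -> 128
PD: pen down
BK 18: (-8.457,-3.078) -> (2.625,-17.262) [heading=128, draw]
PU: pen up
FD 17: (2.625,-17.262) -> (-7.842,-3.866) [heading=128, move]
Final: pos=(-7.842,-3.866), heading=128, 2 segment(s) drawn
Waypoints (4 total):
(0, 0)
(-8.457, -3.078)
(2.625, -17.262)
(-7.842, -3.866)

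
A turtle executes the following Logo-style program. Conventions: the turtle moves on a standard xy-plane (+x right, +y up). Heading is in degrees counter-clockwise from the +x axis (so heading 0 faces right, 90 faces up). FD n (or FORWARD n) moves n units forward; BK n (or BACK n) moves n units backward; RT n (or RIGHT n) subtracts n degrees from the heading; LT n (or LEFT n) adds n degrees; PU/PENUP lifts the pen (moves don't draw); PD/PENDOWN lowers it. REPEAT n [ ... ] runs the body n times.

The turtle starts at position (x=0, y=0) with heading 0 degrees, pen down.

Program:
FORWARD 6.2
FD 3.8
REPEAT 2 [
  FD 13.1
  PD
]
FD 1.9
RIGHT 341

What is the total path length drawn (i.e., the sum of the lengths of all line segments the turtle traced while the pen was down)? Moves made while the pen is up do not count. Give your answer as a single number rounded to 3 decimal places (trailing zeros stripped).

Executing turtle program step by step:
Start: pos=(0,0), heading=0, pen down
FD 6.2: (0,0) -> (6.2,0) [heading=0, draw]
FD 3.8: (6.2,0) -> (10,0) [heading=0, draw]
REPEAT 2 [
  -- iteration 1/2 --
  FD 13.1: (10,0) -> (23.1,0) [heading=0, draw]
  PD: pen down
  -- iteration 2/2 --
  FD 13.1: (23.1,0) -> (36.2,0) [heading=0, draw]
  PD: pen down
]
FD 1.9: (36.2,0) -> (38.1,0) [heading=0, draw]
RT 341: heading 0 -> 19
Final: pos=(38.1,0), heading=19, 5 segment(s) drawn

Segment lengths:
  seg 1: (0,0) -> (6.2,0), length = 6.2
  seg 2: (6.2,0) -> (10,0), length = 3.8
  seg 3: (10,0) -> (23.1,0), length = 13.1
  seg 4: (23.1,0) -> (36.2,0), length = 13.1
  seg 5: (36.2,0) -> (38.1,0), length = 1.9
Total = 38.1

Answer: 38.1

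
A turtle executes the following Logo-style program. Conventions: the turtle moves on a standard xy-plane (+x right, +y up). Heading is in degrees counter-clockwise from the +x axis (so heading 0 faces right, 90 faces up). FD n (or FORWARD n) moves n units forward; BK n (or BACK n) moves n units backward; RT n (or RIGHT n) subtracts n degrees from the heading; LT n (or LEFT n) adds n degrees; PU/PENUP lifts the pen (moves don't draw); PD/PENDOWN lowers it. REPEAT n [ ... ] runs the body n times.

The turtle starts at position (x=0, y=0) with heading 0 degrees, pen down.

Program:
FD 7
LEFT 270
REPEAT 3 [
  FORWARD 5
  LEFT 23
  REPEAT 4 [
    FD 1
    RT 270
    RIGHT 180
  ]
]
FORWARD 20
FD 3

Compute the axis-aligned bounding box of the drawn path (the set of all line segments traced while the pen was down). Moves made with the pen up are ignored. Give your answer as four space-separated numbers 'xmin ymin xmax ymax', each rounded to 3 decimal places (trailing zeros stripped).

Executing turtle program step by step:
Start: pos=(0,0), heading=0, pen down
FD 7: (0,0) -> (7,0) [heading=0, draw]
LT 270: heading 0 -> 270
REPEAT 3 [
  -- iteration 1/3 --
  FD 5: (7,0) -> (7,-5) [heading=270, draw]
  LT 23: heading 270 -> 293
  REPEAT 4 [
    -- iteration 1/4 --
    FD 1: (7,-5) -> (7.391,-5.921) [heading=293, draw]
    RT 270: heading 293 -> 23
    RT 180: heading 23 -> 203
    -- iteration 2/4 --
    FD 1: (7.391,-5.921) -> (6.47,-6.311) [heading=203, draw]
    RT 270: heading 203 -> 293
    RT 180: heading 293 -> 113
    -- iteration 3/4 --
    FD 1: (6.47,-6.311) -> (6.079,-5.391) [heading=113, draw]
    RT 270: heading 113 -> 203
    RT 180: heading 203 -> 23
    -- iteration 4/4 --
    FD 1: (6.079,-5.391) -> (7,-5) [heading=23, draw]
    RT 270: heading 23 -> 113
    RT 180: heading 113 -> 293
  ]
  -- iteration 2/3 --
  FD 5: (7,-5) -> (8.954,-9.603) [heading=293, draw]
  LT 23: heading 293 -> 316
  REPEAT 4 [
    -- iteration 1/4 --
    FD 1: (8.954,-9.603) -> (9.673,-10.297) [heading=316, draw]
    RT 270: heading 316 -> 46
    RT 180: heading 46 -> 226
    -- iteration 2/4 --
    FD 1: (9.673,-10.297) -> (8.978,-11.017) [heading=226, draw]
    RT 270: heading 226 -> 316
    RT 180: heading 316 -> 136
    -- iteration 3/4 --
    FD 1: (8.978,-11.017) -> (8.259,-10.322) [heading=136, draw]
    RT 270: heading 136 -> 226
    RT 180: heading 226 -> 46
    -- iteration 4/4 --
    FD 1: (8.259,-10.322) -> (8.954,-9.603) [heading=46, draw]
    RT 270: heading 46 -> 136
    RT 180: heading 136 -> 316
  ]
  -- iteration 3/3 --
  FD 5: (8.954,-9.603) -> (12.55,-13.076) [heading=316, draw]
  LT 23: heading 316 -> 339
  REPEAT 4 [
    -- iteration 1/4 --
    FD 1: (12.55,-13.076) -> (13.484,-13.434) [heading=339, draw]
    RT 270: heading 339 -> 69
    RT 180: heading 69 -> 249
    -- iteration 2/4 --
    FD 1: (13.484,-13.434) -> (13.126,-14.368) [heading=249, draw]
    RT 270: heading 249 -> 339
    RT 180: heading 339 -> 159
    -- iteration 3/4 --
    FD 1: (13.126,-14.368) -> (12.192,-14.009) [heading=159, draw]
    RT 270: heading 159 -> 249
    RT 180: heading 249 -> 69
    -- iteration 4/4 --
    FD 1: (12.192,-14.009) -> (12.55,-13.076) [heading=69, draw]
    RT 270: heading 69 -> 159
    RT 180: heading 159 -> 339
  ]
]
FD 20: (12.55,-13.076) -> (31.222,-20.243) [heading=339, draw]
FD 3: (31.222,-20.243) -> (34.023,-21.318) [heading=339, draw]
Final: pos=(34.023,-21.318), heading=339, 18 segment(s) drawn

Segment endpoints: x in {0, 6.079, 6.47, 7, 7, 7, 7.391, 8.259, 8.954, 8.954, 8.978, 9.673, 12.192, 12.55, 12.55, 13.126, 13.484, 31.222, 34.023}, y in {-21.318, -20.243, -14.368, -14.009, -13.434, -13.076, -11.017, -10.322, -10.297, -9.603, -6.311, -5.921, -5.391, -5, 0}
xmin=0, ymin=-21.318, xmax=34.023, ymax=0

Answer: 0 -21.318 34.023 0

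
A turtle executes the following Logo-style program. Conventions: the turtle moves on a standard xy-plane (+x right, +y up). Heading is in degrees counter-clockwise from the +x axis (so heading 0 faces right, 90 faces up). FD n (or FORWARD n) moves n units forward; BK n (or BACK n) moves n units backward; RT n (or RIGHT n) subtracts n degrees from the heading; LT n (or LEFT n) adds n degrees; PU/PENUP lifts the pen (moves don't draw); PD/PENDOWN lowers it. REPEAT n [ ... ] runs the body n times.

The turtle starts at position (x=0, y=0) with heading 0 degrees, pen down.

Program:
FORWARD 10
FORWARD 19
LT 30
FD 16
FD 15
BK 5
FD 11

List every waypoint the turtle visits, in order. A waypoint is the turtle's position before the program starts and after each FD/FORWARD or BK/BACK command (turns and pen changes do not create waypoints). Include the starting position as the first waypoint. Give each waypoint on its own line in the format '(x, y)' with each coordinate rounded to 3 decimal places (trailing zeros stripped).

Answer: (0, 0)
(10, 0)
(29, 0)
(42.856, 8)
(55.847, 15.5)
(51.517, 13)
(61.043, 18.5)

Derivation:
Executing turtle program step by step:
Start: pos=(0,0), heading=0, pen down
FD 10: (0,0) -> (10,0) [heading=0, draw]
FD 19: (10,0) -> (29,0) [heading=0, draw]
LT 30: heading 0 -> 30
FD 16: (29,0) -> (42.856,8) [heading=30, draw]
FD 15: (42.856,8) -> (55.847,15.5) [heading=30, draw]
BK 5: (55.847,15.5) -> (51.517,13) [heading=30, draw]
FD 11: (51.517,13) -> (61.043,18.5) [heading=30, draw]
Final: pos=(61.043,18.5), heading=30, 6 segment(s) drawn
Waypoints (7 total):
(0, 0)
(10, 0)
(29, 0)
(42.856, 8)
(55.847, 15.5)
(51.517, 13)
(61.043, 18.5)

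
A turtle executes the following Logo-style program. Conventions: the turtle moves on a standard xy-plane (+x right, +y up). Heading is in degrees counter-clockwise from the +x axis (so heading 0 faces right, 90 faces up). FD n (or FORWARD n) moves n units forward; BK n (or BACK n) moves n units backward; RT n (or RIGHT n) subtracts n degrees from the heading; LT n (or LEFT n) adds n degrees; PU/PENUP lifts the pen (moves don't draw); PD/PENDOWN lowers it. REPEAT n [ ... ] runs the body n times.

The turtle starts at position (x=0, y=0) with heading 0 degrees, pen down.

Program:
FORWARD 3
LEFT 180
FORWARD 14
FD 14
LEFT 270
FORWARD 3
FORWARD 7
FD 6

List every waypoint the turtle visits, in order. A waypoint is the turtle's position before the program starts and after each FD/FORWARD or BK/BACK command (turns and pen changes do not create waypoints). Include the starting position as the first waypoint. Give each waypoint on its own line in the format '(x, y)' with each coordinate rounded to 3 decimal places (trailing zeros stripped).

Executing turtle program step by step:
Start: pos=(0,0), heading=0, pen down
FD 3: (0,0) -> (3,0) [heading=0, draw]
LT 180: heading 0 -> 180
FD 14: (3,0) -> (-11,0) [heading=180, draw]
FD 14: (-11,0) -> (-25,0) [heading=180, draw]
LT 270: heading 180 -> 90
FD 3: (-25,0) -> (-25,3) [heading=90, draw]
FD 7: (-25,3) -> (-25,10) [heading=90, draw]
FD 6: (-25,10) -> (-25,16) [heading=90, draw]
Final: pos=(-25,16), heading=90, 6 segment(s) drawn
Waypoints (7 total):
(0, 0)
(3, 0)
(-11, 0)
(-25, 0)
(-25, 3)
(-25, 10)
(-25, 16)

Answer: (0, 0)
(3, 0)
(-11, 0)
(-25, 0)
(-25, 3)
(-25, 10)
(-25, 16)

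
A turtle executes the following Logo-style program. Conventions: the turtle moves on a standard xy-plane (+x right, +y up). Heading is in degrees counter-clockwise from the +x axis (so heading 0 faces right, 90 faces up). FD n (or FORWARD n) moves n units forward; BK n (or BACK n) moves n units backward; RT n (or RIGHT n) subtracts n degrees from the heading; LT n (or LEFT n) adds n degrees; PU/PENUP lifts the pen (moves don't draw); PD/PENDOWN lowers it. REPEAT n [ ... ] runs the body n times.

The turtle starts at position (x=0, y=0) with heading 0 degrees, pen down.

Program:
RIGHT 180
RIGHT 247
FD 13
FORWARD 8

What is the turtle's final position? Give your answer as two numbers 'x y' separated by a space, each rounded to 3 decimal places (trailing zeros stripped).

Executing turtle program step by step:
Start: pos=(0,0), heading=0, pen down
RT 180: heading 0 -> 180
RT 247: heading 180 -> 293
FD 13: (0,0) -> (5.08,-11.967) [heading=293, draw]
FD 8: (5.08,-11.967) -> (8.205,-19.331) [heading=293, draw]
Final: pos=(8.205,-19.331), heading=293, 2 segment(s) drawn

Answer: 8.205 -19.331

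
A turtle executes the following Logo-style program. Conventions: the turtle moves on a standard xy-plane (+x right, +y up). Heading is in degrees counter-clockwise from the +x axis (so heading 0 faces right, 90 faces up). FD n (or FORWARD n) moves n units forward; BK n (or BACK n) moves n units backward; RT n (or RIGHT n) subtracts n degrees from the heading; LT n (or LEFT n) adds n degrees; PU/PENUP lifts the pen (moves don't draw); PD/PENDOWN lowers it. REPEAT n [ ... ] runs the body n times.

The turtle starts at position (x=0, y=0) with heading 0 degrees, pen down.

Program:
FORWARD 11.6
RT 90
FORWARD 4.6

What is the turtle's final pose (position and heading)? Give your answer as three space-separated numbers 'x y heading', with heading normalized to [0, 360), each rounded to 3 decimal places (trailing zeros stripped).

Executing turtle program step by step:
Start: pos=(0,0), heading=0, pen down
FD 11.6: (0,0) -> (11.6,0) [heading=0, draw]
RT 90: heading 0 -> 270
FD 4.6: (11.6,0) -> (11.6,-4.6) [heading=270, draw]
Final: pos=(11.6,-4.6), heading=270, 2 segment(s) drawn

Answer: 11.6 -4.6 270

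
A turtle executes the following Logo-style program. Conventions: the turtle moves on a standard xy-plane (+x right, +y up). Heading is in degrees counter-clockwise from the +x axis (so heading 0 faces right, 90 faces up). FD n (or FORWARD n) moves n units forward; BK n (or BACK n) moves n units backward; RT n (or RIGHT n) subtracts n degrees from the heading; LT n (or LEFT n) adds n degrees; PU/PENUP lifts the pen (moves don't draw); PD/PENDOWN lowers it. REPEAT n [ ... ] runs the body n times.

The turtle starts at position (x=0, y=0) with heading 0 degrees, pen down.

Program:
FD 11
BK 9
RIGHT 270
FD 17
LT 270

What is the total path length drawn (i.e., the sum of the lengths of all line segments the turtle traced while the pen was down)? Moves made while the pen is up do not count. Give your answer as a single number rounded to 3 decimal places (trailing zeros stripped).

Executing turtle program step by step:
Start: pos=(0,0), heading=0, pen down
FD 11: (0,0) -> (11,0) [heading=0, draw]
BK 9: (11,0) -> (2,0) [heading=0, draw]
RT 270: heading 0 -> 90
FD 17: (2,0) -> (2,17) [heading=90, draw]
LT 270: heading 90 -> 0
Final: pos=(2,17), heading=0, 3 segment(s) drawn

Segment lengths:
  seg 1: (0,0) -> (11,0), length = 11
  seg 2: (11,0) -> (2,0), length = 9
  seg 3: (2,0) -> (2,17), length = 17
Total = 37

Answer: 37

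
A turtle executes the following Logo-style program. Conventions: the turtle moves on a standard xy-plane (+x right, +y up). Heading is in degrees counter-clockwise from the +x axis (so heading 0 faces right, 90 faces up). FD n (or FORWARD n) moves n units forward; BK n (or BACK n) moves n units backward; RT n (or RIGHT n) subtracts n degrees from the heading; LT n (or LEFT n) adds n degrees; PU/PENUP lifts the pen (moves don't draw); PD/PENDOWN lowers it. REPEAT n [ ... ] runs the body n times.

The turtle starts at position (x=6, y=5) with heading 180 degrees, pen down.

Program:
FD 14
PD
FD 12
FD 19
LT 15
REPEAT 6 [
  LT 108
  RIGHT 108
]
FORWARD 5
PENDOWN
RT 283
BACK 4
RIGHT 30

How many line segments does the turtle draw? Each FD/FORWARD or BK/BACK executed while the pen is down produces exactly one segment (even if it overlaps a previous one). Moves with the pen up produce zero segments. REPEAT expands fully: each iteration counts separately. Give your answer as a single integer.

Executing turtle program step by step:
Start: pos=(6,5), heading=180, pen down
FD 14: (6,5) -> (-8,5) [heading=180, draw]
PD: pen down
FD 12: (-8,5) -> (-20,5) [heading=180, draw]
FD 19: (-20,5) -> (-39,5) [heading=180, draw]
LT 15: heading 180 -> 195
REPEAT 6 [
  -- iteration 1/6 --
  LT 108: heading 195 -> 303
  RT 108: heading 303 -> 195
  -- iteration 2/6 --
  LT 108: heading 195 -> 303
  RT 108: heading 303 -> 195
  -- iteration 3/6 --
  LT 108: heading 195 -> 303
  RT 108: heading 303 -> 195
  -- iteration 4/6 --
  LT 108: heading 195 -> 303
  RT 108: heading 303 -> 195
  -- iteration 5/6 --
  LT 108: heading 195 -> 303
  RT 108: heading 303 -> 195
  -- iteration 6/6 --
  LT 108: heading 195 -> 303
  RT 108: heading 303 -> 195
]
FD 5: (-39,5) -> (-43.83,3.706) [heading=195, draw]
PD: pen down
RT 283: heading 195 -> 272
BK 4: (-43.83,3.706) -> (-43.969,7.703) [heading=272, draw]
RT 30: heading 272 -> 242
Final: pos=(-43.969,7.703), heading=242, 5 segment(s) drawn
Segments drawn: 5

Answer: 5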